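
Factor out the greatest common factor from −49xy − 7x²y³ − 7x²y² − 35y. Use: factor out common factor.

−49xy − 7x²y³ − 7x²y² − 35y
= 7(−7xy − x²y³ − x²y² − 5y)    [factor out 7]
= 7y(−7x − x²y² − x²y − 5)    [factor out y]

7y(−7x − x²y² − x²y − 5)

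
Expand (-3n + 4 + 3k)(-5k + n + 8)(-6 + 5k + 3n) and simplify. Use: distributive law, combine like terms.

-196kn + 45k^2n + 39kn^2 - 42n^2 - 9n^3 + 216n + 136k + 110k^2 - 192 - 75k^3

(-3n + 4 + 3k)(-5k + n + 8)(-6 + 5k + 3n)
= (15kn - 3n^2 - 24n - 20k + 4n + 32 - 15k^2 + 3kn + 24k)(-6 + 5k + 3n)    [distributive law]
= (18kn - 3n^2 - 20n + 4k + 32 - 15k^2)(-6 + 5k + 3n)    [combine like terms]
= -108kn + 90k^2n + 54kn^2 + 18n^2 - 15kn^2 - 9n^3 + 120n - 100kn - 60n^2 - 24k + 20k^2 + 12kn - 192 + 160k + 96n + 90k^2 - 75k^3 - 45k^2n    [distributive law]
= -196kn + 45k^2n + 39kn^2 - 42n^2 - 9n^3 + 216n + 136k + 110k^2 - 192 - 75k^3    [combine like terms]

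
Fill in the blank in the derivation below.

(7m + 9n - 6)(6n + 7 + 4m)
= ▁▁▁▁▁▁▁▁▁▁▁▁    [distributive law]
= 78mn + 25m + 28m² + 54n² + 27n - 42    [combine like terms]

Applying distributive law to the line above:

42mn + 49m + 28m² + 54n² + 63n + 36mn - 36n - 42 - 24m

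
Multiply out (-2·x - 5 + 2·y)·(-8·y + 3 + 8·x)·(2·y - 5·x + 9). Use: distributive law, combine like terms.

144·x·y² - 192·x²·y - 34·x·y + 86·x² - 339·x + 80·x³ - 52·y² + 384·y - 135 - 32·y³

(-2·x - 5 + 2·y)·(-8·y + 3 + 8·x)·(2·y - 5·x + 9)
= (16·x·y - 6·x - 16·x² + 40·y - 15 - 40·x - 16·y² + 6·y + 16·x·y)·(2·y - 5·x + 9)    [distributive law]
= (32·x·y - 46·x - 16·x² + 46·y - 15 - 16·y²)·(2·y - 5·x + 9)    [combine like terms]
= 64·x·y² - 160·x²·y + 288·x·y - 92·x·y + 230·x² - 414·x - 32·x²·y + 80·x³ - 144·x² + 92·y² - 230·x·y + 414·y - 30·y + 75·x - 135 - 32·y³ + 80·x·y² - 144·y²    [distributive law]
= 144·x·y² - 192·x²·y - 34·x·y + 86·x² - 339·x + 80·x³ - 52·y² + 384·y - 135 - 32·y³    [combine like terms]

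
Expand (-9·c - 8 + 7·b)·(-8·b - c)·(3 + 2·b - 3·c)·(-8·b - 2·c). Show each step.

-72·b²·c - 62·b·c² - 2160·b³·c + 820·b²·c² + 570·b·c³ - 6·c³ + 54·c⁴ - 1536·b² - 576·b·c + 320·b³ - 48·c² + 896·b⁴

(-9·c - 8 + 7·b)·(-8·b - c)·(3 + 2·b - 3·c)·(-8·b - 2·c)
= (72·b·c + 9·c² + 64·b + 8·c - 56·b² - 7·b·c)·(3 + 2·b - 3·c)·(-8·b - 2·c)    [distributive law]
= (65·b·c + 9·c² + 64·b + 8·c - 56·b²)·(3 + 2·b - 3·c)·(-8·b - 2·c)    [combine like terms]
= (195·b·c + 130·b²·c - 195·b·c² + 27·c² + 18·b·c² - 27·c³ + 192·b + 128·b² - 192·b·c + 24·c + 16·b·c - 24·c² - 168·b² - 112·b³ + 168·b²·c)·(-8·b - 2·c)    [distributive law]
= (19·b·c + 298·b²·c - 177·b·c² + 3·c² - 27·c³ + 192·b - 40·b² + 24·c - 112·b³)·(-8·b - 2·c)    [combine like terms]
= -152·b²·c - 38·b·c² - 2384·b³·c - 596·b²·c² + 1416·b²·c² + 354·b·c³ - 24·b·c² - 6·c³ + 216·b·c³ + 54·c⁴ - 1536·b² - 384·b·c + 320·b³ + 80·b²·c - 192·b·c - 48·c² + 896·b⁴ + 224·b³·c    [distributive law]
= -72·b²·c - 62·b·c² - 2160·b³·c + 820·b²·c² + 570·b·c³ - 6·c³ + 54·c⁴ - 1536·b² - 576·b·c + 320·b³ - 48·c² + 896·b⁴    [combine like terms]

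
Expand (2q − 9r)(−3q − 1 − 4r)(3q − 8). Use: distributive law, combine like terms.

−18q^3 + 42q^2 + 16q + 57q^2r − 125qr − 72r + 108qr^2 − 288r^2

(2q − 9r)(−3q − 1 − 4r)(3q − 8)
= (−6q^2 − 2q − 8qr + 27qr + 9r + 36r^2)(3q − 8)    [distributive law]
= (−6q^2 − 2q + 19qr + 9r + 36r^2)(3q − 8)    [combine like terms]
= −18q^3 + 48q^2 − 6q^2 + 16q + 57q^2r − 152qr + 27qr − 72r + 108qr^2 − 288r^2    [distributive law]
= −18q^3 + 42q^2 + 16q + 57q^2r − 125qr − 72r + 108qr^2 − 288r^2    [combine like terms]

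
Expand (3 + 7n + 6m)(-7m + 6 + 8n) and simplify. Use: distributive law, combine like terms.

(3 + 7n + 6m)(-7m + 6 + 8n)
= -21m + 18 + 24n - 49mn + 42n + 56n^2 - 42m^2 + 36m + 48mn    [distributive law]
= 15m + 18 + 66n - mn + 56n^2 - 42m^2    [combine like terms]

15m + 18 + 66n - mn + 56n^2 - 42m^2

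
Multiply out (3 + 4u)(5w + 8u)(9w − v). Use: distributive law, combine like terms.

(3 + 4u)(5w + 8u)(9w − v)
= (15w + 24u + 20uw + 32u^2)(9w − v)    [distributive law]
= 135w^2 − 15vw + 216uw − 24uv + 180uw^2 − 20uvw + 288u^2w − 32u^2v    [distributive law]

135w^2 − 15vw + 216uw − 24uv + 180uw^2 − 20uvw + 288u^2w − 32u^2v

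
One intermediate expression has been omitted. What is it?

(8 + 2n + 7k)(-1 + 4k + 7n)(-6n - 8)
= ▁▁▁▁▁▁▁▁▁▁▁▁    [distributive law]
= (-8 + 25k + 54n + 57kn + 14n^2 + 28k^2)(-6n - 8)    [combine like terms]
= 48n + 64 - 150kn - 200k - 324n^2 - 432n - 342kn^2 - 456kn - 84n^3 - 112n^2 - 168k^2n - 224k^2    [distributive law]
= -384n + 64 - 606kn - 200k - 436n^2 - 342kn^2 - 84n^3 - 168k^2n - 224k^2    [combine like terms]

By distributive law:

(-8 + 32k + 56n - 2n + 8kn + 14n^2 - 7k + 28k^2 + 49kn)(-6n - 8)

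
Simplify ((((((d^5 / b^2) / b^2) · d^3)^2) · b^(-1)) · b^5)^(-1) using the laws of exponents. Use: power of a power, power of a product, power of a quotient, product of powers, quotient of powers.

b^4d^(-16)

((((((d^5 / b^2) / b^2) · d^3)^2) · b^(-1)) · b^5)^(-1)
= ((((((d^5 / b^2) / b^2) · d^3)^2) · b^(-1))^(-1)) · ((b^5)^(-1))    [power of a product]
= ((((((d^5 / b^2) / b^2) · d^3)^2)^(-1)) · ((b^(-1))^(-1))) · ((b^5)^(-1))    [power of a product]
= (((((d^5 / b^2) / b^2) · d^3)^(-2)) · ((b^(-1))^(-1))) · ((b^5)^(-1))    [power of a power]
= (((((d^5 / b^2) / b^2)^(-2)) · ((d^3)^(-2))) · ((b^(-1))^(-1))) · ((b^5)^(-1))    [power of a product]
= (((((d^5 / b^2)^(-2)) / ((b^2)^(-2))) · ((d^3)^(-2))) · ((b^(-1))^(-1))) · ((b^5)^(-1))    [power of a quotient]
= ((((((d^5)^(-2)) / ((b^2)^(-2))) / ((b^2)^(-2))) · ((d^3)^(-2))) · ((b^(-1))^(-1))) · ((b^5)^(-1))    [power of a quotient]
= ((((d^(-10) / ((b^2)^(-2))) / ((b^2)^(-2))) · ((d^3)^(-2))) · ((b^(-1))^(-1))) · ((b^5)^(-1))    [power of a power]
= ((((d^(-10) / b^(-4)) / ((b^2)^(-2))) · ((d^3)^(-2))) · ((b^(-1))^(-1))) · ((b^5)^(-1))    [power of a power]
= ((((d^(-10) / b^(-4)) / b^(-4)) · ((d^3)^(-2))) · ((b^(-1))^(-1))) · ((b^5)^(-1))    [power of a power]
= ((((d^(-10) / b^(-4)) / b^(-4)) · d^(-6)) · ((b^(-1))^(-1))) · ((b^5)^(-1))    [power of a power]
= ((((d^(-10) / b^(-4)) / b^(-4)) · d^(-6)) · b) · ((b^5)^(-1))    [power of a power]
= ((((d^(-10) / b^(-4)) / b^(-4)) · d^(-6)) · b) · b^(-5)    [power of a power]
= b^4d^(-16)    [quotient of powers; product of powers]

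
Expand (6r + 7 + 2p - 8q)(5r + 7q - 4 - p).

30r² + 2qr + 11r + 4pr + 81q - 28 - 15p + 22pq - 2p² - 56q²

(6r + 7 + 2p - 8q)(5r + 7q - 4 - p)
= 30r² + 42qr - 24r - 6pr + 35r + 49q - 28 - 7p + 10pr + 14pq - 8p - 2p² - 40qr - 56q² + 32q + 8pq    [distributive law]
= 30r² + 2qr + 11r + 4pr + 81q - 28 - 15p + 22pq - 2p² - 56q²    [combine like terms]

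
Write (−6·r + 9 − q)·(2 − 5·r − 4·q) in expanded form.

−57·r + 30·r^2 + 29·q·r + 18 − 38·q + 4·q^2

(−6·r + 9 − q)·(2 − 5·r − 4·q)
= −12·r + 30·r^2 + 24·q·r + 18 − 45·r − 36·q − 2·q + 5·q·r + 4·q^2    [distributive law]
= −57·r + 30·r^2 + 29·q·r + 18 − 38·q + 4·q^2    [combine like terms]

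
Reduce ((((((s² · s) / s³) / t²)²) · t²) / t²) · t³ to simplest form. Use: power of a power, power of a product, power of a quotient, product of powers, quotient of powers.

((((((s² · s) / s³) / t²)²) · t²) / t²) · t³
= ((((((s² · s) / s³)²) / ((t²)²)) · t²) / t²) · t³    [power of a quotient]
= ((((((s² · s)²) / ((s³)²)) / ((t²)²)) · t²) / t²) · t³    [power of a quotient]
= (((((((s²)²) · (s²)) / ((s³)²)) / ((t²)²)) · t²) / t²) · t³    [power of a product]
= (((((s⁴ · (s²)) / ((s³)²)) / ((t²)²)) · t²) / t²) · t³    [power of a power]
= ((((s⁶ / ((s³)²)) / ((t²)²)) · t²) / t²) · t³    [product of powers]
= ((((s⁶ / s⁶) / ((t²)²)) · t²) / t²) · t³    [power of a power]
= (((s⁰ / ((t²)²)) · t²) / t²) · t³    [quotient of powers]
= (((s⁰ / t⁴) · t²) / t²) · t³    [power of a power]
= t⁻¹    [quotient of powers; product of powers]

t⁻¹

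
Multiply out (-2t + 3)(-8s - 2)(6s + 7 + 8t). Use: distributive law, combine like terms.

96s^2t - 56st + 128st^2 - 20t + 32t^2 - 144s^2 - 204s - 42

(-2t + 3)(-8s - 2)(6s + 7 + 8t)
= (16st + 4t - 24s - 6)(6s + 7 + 8t)    [distributive law]
= 96s^2t + 112st + 128st^2 + 24st + 28t + 32t^2 - 144s^2 - 168s - 192st - 36s - 42 - 48t    [distributive law]
= 96s^2t - 56st + 128st^2 - 20t + 32t^2 - 144s^2 - 204s - 42    [combine like terms]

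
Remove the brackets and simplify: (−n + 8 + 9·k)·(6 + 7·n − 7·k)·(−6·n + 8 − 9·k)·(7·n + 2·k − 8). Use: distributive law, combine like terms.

−2828·n^3 + 2998·k·n^2 + 3632·n^2 − 3888·k·n + 1792·n − 1142·k^2·n + 294·n^4 − 2415·k·n^3 − 2478·k^2·n^2 + 3465·k^3·n + 4352·k − 3072 + 2992·k^2 − 5508·k^3 + 1134·k^4

(−n + 8 + 9·k)·(6 + 7·n − 7·k)·(−6·n + 8 − 9·k)·(7·n + 2·k − 8)
= (−6·n − 7·n^2 + 7·k·n + 48 + 56·n − 56·k + 54·k + 63·k·n − 63·k^2)·(−6·n + 8 − 9·k)·(7·n + 2·k − 8)    [distributive law]
= (50·n − 7·n^2 + 70·k·n + 48 − 2·k − 63·k^2)·(−6·n + 8 − 9·k)·(7·n + 2·k − 8)    [combine like terms]
= (−300·n^2 + 400·n − 450·k·n + 42·n^3 − 56·n^2 + 63·k·n^2 − 420·k·n^2 + 560·k·n − 630·k^2·n − 288·n + 384 − 432·k + 12·k·n − 16·k + 18·k^2 + 378·k^2·n − 504·k^2 + 567·k^3)·(7·n + 2·k − 8)    [distributive law]
= (−356·n^2 + 112·n + 122·k·n + 42·n^3 − 357·k·n^2 − 252·k^2·n + 384 − 448·k − 486·k^2 + 567·k^3)·(7·n + 2·k − 8)    [combine like terms]
= −2492·n^3 − 712·k·n^2 + 2848·n^2 + 784·n^2 + 224·k·n − 896·n + 854·k·n^2 + 244·k^2·n − 976·k·n + 294·n^4 + 84·k·n^3 − 336·n^3 − 2499·k·n^3 − 714·k^2·n^2 + 2856·k·n^2 − 1764·k^2·n^2 − 504·k^3·n + 2016·k^2·n + 2688·n + 768·k − 3072 − 3136·k·n − 896·k^2 + 3584·k − 3402·k^2·n − 972·k^3 + 3888·k^2 + 3969·k^3·n + 1134·k^4 − 4536·k^3    [distributive law]
= −2828·n^3 + 2998·k·n^2 + 3632·n^2 − 3888·k·n + 1792·n − 1142·k^2·n + 294·n^4 − 2415·k·n^3 − 2478·k^2·n^2 + 3465·k^3·n + 4352·k − 3072 + 2992·k^2 − 5508·k^3 + 1134·k^4    [combine like terms]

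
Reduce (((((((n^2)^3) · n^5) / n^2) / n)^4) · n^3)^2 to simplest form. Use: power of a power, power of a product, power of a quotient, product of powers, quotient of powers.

n^70

(((((((n^2)^3) · n^5) / n^2) / n)^4) · n^3)^2
= (((((((n^2)^3) · n^5) / n^2) / n)^4)^2) · ((n^3)^2)    [power of a product]
= ((((((n^2)^3) · n^5) / n^2) / n)^8) · ((n^3)^2)    [power of a power]
= ((((((n^2)^3) · n^5) / n^2)^8) / (n^8)) · ((n^3)^2)    [power of a quotient]
= ((((((n^2)^3) · n^5)^8) / ((n^2)^8)) / (n^8)) · ((n^3)^2)    [power of a quotient]
= ((((((n^2)^3)^8) · ((n^5)^8)) / ((n^2)^8)) / (n^8)) · ((n^3)^2)    [power of a product]
= (((((n^2)^24) · ((n^5)^8)) / ((n^2)^8)) / (n^8)) · ((n^3)^2)    [power of a power]
= (((n^48 · ((n^5)^8)) / ((n^2)^8)) / (n^8)) · ((n^3)^2)    [power of a power]
= (((n^48 · n^40) / ((n^2)^8)) / (n^8)) · ((n^3)^2)    [power of a power]
= ((n^88 / ((n^2)^8)) / (n^8)) · ((n^3)^2)    [product of powers]
= ((n^88 / n^16) / (n^8)) · ((n^3)^2)    [power of a power]
= (n^72 / (n^8)) · ((n^3)^2)    [quotient of powers]
= n^64 · ((n^3)^2)    [quotient of powers]
= n^64 · n^6    [power of a power]
= n^70    [product of powers]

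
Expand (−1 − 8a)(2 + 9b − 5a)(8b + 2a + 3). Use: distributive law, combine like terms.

(−1 − 8a)(2 + 9b − 5a)(8b + 2a + 3)
= (−2 − 9b + 5a − 16a − 72ab + 40a²)(8b + 2a + 3)    [distributive law]
= (−2 − 9b − 11a − 72ab + 40a²)(8b + 2a + 3)    [combine like terms]
= −16b − 4a − 6 − 72b² − 18ab − 27b − 88ab − 22a² − 33a − 576ab² − 144a²b − 216ab + 320a²b + 80a³ + 120a²    [distributive law]
= −43b − 37a − 6 − 72b² − 322ab + 98a² − 576ab² + 176a²b + 80a³    [combine like terms]

−43b − 37a − 6 − 72b² − 322ab + 98a² − 576ab² + 176a²b + 80a³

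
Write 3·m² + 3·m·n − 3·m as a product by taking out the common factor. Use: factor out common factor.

3·m(m + n − 1)

3·m² + 3·m·n − 3·m
= 3(m² + m·n − m)    [factor out 3]
= 3·m(m + n − 1)    [factor out m]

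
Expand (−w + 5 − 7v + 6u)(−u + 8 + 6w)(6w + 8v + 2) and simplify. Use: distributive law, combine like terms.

222uw² + 338uvw + 332uw + 120w² − 244vw + 284w − 36w³ − 300vw² + 358uv + 86u + 208v + 80 + 56uv² − 448v² − 336v²w − 36u²w − 48u²v − 12u²

(−w + 5 − 7v + 6u)(−u + 8 + 6w)(6w + 8v + 2)
= (uw − 8w − 6w² − 5u + 40 + 30w + 7uv − 56v − 42vw − 6u² + 48u + 36uw)(6w + 8v + 2)    [distributive law]
= (37uw + 22w − 6w² + 43u + 40 + 7uv − 56v − 42vw − 6u²)(6w + 8v + 2)    [combine like terms]
= 222uw² + 296uvw + 74uw + 132w² + 176vw + 44w − 36w³ − 48vw² − 12w² + 258uw + 344uv + 86u + 240w + 320v + 80 + 42uvw + 56uv² + 14uv − 336vw − 448v² − 112v − 252vw² − 336v²w − 84vw − 36u²w − 48u²v − 12u²    [distributive law]
= 222uw² + 338uvw + 332uw + 120w² − 244vw + 284w − 36w³ − 300vw² + 358uv + 86u + 208v + 80 + 56uv² − 448v² − 336v²w − 36u²w − 48u²v − 12u²    [combine like terms]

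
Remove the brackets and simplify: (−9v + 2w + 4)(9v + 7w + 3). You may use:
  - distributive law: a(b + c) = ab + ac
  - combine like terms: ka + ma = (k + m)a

(−9v + 2w + 4)(9v + 7w + 3)
= −81v^2 − 63vw − 27v + 18vw + 14w^2 + 6w + 36v + 28w + 12    [distributive law]
= −81v^2 − 45vw + 9v + 14w^2 + 34w + 12    [combine like terms]

−81v^2 − 45vw + 9v + 14w^2 + 34w + 12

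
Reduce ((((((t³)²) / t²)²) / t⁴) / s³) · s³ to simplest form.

((((((t³)²) / t²)²) / t⁴) / s³) · s³
= ((((((t³)²)²) / ((t²)²)) / t⁴) / s³) · s³    [power of a quotient]
= (((((t³)⁴) / ((t²)²)) / t⁴) / s³) · s³    [power of a power]
= (((t¹² / ((t²)²)) / t⁴) / s³) · s³    [power of a power]
= (((t¹² / t⁴) / t⁴) / s³) · s³    [power of a power]
= ((t⁸ / t⁴) / s³) · s³    [quotient of powers]
= (t⁴ / s³) · s³    [quotient of powers]
= t⁴    [quotient of powers]

t⁴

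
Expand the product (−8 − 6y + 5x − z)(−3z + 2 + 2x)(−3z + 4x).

−66z^2 + 106xz + 48z − 64x − 24x^2 − 54yz^2 + 108xyz + 36yz − 48xy − 48x^2y + 63xz^2 − 98x^2z + 40x^3 − 9z^3

(−8 − 6y + 5x − z)(−3z + 2 + 2x)(−3z + 4x)
= (24z − 16 − 16x + 18yz − 12y − 12xy − 15xz + 10x + 10x^2 + 3z^2 − 2z − 2xz)(−3z + 4x)    [distributive law]
= (22z − 16 − 6x + 18yz − 12y − 12xy − 17xz + 10x^2 + 3z^2)(−3z + 4x)    [combine like terms]
= −66z^2 + 88xz + 48z − 64x + 18xz − 24x^2 − 54yz^2 + 72xyz + 36yz − 48xy + 36xyz − 48x^2y + 51xz^2 − 68x^2z − 30x^2z + 40x^3 − 9z^3 + 12xz^2    [distributive law]
= −66z^2 + 106xz + 48z − 64x − 24x^2 − 54yz^2 + 108xyz + 36yz − 48xy − 48x^2y + 63xz^2 − 98x^2z + 40x^3 − 9z^3    [combine like terms]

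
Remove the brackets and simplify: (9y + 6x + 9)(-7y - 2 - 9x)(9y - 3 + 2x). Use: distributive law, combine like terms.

(9y + 6x + 9)(-7y - 2 - 9x)(9y - 3 + 2x)
= (-63y^2 - 18y - 81xy - 42xy - 12x - 54x^2 - 63y - 18 - 81x)(9y - 3 + 2x)    [distributive law]
= (-63y^2 - 81y - 123xy - 93x - 54x^2 - 18)(9y - 3 + 2x)    [combine like terms]
= -567y^3 + 189y^2 - 126xy^2 - 729y^2 + 243y - 162xy - 1107xy^2 + 369xy - 246x^2y - 837xy + 279x - 186x^2 - 486x^2y + 162x^2 - 108x^3 - 162y + 54 - 36x    [distributive law]
= -567y^3 - 540y^2 - 1233xy^2 + 81y - 630xy - 732x^2y + 243x - 24x^2 - 108x^3 + 54    [combine like terms]

-567y^3 - 540y^2 - 1233xy^2 + 81y - 630xy - 732x^2y + 243x - 24x^2 - 108x^3 + 54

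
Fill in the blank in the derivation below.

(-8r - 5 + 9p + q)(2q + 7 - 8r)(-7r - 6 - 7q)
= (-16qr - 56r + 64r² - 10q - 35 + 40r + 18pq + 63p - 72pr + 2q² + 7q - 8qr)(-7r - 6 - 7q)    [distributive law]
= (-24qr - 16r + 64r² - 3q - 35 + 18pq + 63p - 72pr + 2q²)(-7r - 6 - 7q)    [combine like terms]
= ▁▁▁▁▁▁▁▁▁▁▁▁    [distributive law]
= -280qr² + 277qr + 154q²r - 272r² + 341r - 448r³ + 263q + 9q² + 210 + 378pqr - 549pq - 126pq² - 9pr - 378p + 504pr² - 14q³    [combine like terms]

After distributive law, the bracketed line is:

168qr² + 144qr + 168q²r + 112r² + 96r + 112qr - 448r³ - 384r² - 448qr² + 21qr + 18q + 21q² + 245r + 210 + 245q - 126pqr - 108pq - 126pq² - 441pr - 378p - 441pq + 504pr² + 432pr + 504pqr - 14q²r - 12q² - 14q³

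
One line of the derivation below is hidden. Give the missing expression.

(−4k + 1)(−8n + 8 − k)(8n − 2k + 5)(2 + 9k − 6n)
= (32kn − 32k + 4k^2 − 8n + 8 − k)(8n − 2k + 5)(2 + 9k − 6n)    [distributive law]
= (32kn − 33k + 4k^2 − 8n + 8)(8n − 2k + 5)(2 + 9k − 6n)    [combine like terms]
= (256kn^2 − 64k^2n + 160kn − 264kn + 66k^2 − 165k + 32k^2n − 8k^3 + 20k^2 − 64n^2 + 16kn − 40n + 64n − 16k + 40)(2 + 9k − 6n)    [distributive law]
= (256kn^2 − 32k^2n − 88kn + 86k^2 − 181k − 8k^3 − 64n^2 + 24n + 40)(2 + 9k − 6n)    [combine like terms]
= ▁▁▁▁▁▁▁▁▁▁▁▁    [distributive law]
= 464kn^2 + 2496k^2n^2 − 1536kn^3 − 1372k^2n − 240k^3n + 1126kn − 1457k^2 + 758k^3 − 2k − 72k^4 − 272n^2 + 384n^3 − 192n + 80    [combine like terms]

Applying distributive law to the line above:

512kn^2 + 2304k^2n^2 − 1536kn^3 − 64k^2n − 288k^3n + 192k^2n^2 − 176kn − 792k^2n + 528kn^2 + 172k^2 + 774k^3 − 516k^2n − 362k − 1629k^2 + 1086kn − 16k^3 − 72k^4 + 48k^3n − 128n^2 − 576kn^2 + 384n^3 + 48n + 216kn − 144n^2 + 80 + 360k − 240n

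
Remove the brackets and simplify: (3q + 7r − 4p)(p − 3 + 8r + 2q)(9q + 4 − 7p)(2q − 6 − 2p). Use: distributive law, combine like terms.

(3q + 7r − 4p)(p − 3 + 8r + 2q)(9q + 4 − 7p)(2q − 6 − 2p)
= (3pq − 9q + 24qr + 6q^2 + 7pr − 21r + 56r^2 + 14qr − 4p^2 + 12p − 32pr − 8pq)(9q + 4 − 7p)(2q − 6 − 2p)    [distributive law]
= (−5pq − 9q + 38qr + 6q^2 − 25pr − 21r + 56r^2 − 4p^2 + 12p)(9q + 4 − 7p)(2q − 6 − 2p)    [combine like terms]
= (−45pq^2 − 20pq + 35p^2q − 81q^2 − 36q + 63pq + 342q^2r + 152qr − 266pqr + 54q^3 + 24q^2 − 42pq^2 − 225pqr − 100pr + 175p^2r − 189qr − 84r + 147pr + 504qr^2 + 224r^2 − 392pr^2 − 36p^2q − 16p^2 + 28p^3 + 108pq + 48p − 84p^2)(2q − 6 − 2p)    [distributive law]
= (−87pq^2 + 151pq − p^2q − 57q^2 − 36q + 342q^2r − 37qr − 491pqr + 54q^3 + 47pr + 175p^2r − 84r + 504qr^2 + 224r^2 − 392pr^2 − 100p^2 + 28p^3 + 48p)(2q − 6 − 2p)    [combine like terms]
= −174pq^3 + 522pq^2 + 174p^2q^2 + 302pq^2 − 906pq − 302p^2q − 2p^2q^2 + 6p^2q + 2p^3q − 114q^3 + 342q^2 + 114pq^2 − 72q^2 + 216q + 72pq + 684q^3r − 2052q^2r − 684pq^2r − 74q^2r + 222qr + 74pqr − 982pq^2r + 2946pqr + 982p^2qr + 108q^4 − 324q^3 − 108pq^3 + 94pqr − 282pr − 94p^2r + 350p^2qr − 1050p^2r − 350p^3r − 168qr + 504r + 168pr + 1008q^2r^2 − 3024qr^2 − 1008pqr^2 + 448qr^2 − 1344r^2 − 448pr^2 − 784pqr^2 + 2352pr^2 + 784p^2r^2 − 200p^2q + 600p^2 + 200p^3 + 56p^3q − 168p^3 − 56p^4 + 96pq − 288p − 96p^2    [distributive law]
= −282pq^3 + 938pq^2 + 172p^2q^2 − 738pq − 496p^2q + 58p^3q − 438q^3 + 270q^2 + 216q + 684q^3r − 2126q^2r − 1666pq^2r + 54qr + 3114pqr + 1332p^2qr + 108q^4 − 114pr − 1144p^2r − 350p^3r + 504r + 1008q^2r^2 − 2576qr^2 − 1792pqr^2 − 1344r^2 + 1904pr^2 + 784p^2r^2 + 504p^2 + 32p^3 − 56p^4 − 288p    [combine like terms]

−282pq^3 + 938pq^2 + 172p^2q^2 − 738pq − 496p^2q + 58p^3q − 438q^3 + 270q^2 + 216q + 684q^3r − 2126q^2r − 1666pq^2r + 54qr + 3114pqr + 1332p^2qr + 108q^4 − 114pr − 1144p^2r − 350p^3r + 504r + 1008q^2r^2 − 2576qr^2 − 1792pqr^2 − 1344r^2 + 1904pr^2 + 784p^2r^2 + 504p^2 + 32p^3 − 56p^4 − 288p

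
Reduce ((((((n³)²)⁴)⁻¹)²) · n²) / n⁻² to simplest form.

((((((n³)²)⁴)⁻¹)²) · n²) / n⁻²
= (((((n³)²)⁴)⁻²) · n²) / n⁻²    [power of a power]
= ((((n³)²)⁻⁸) · n²) / n⁻²    [power of a power]
= (((n³)⁻¹⁶) · n²) / n⁻²    [power of a power]
= (n⁻⁴⁸ · n²) / n⁻²    [power of a power]
= n⁻⁴⁶ / n⁻²    [product of powers]
= n⁻⁴⁴    [quotient of powers]

n⁻⁴⁴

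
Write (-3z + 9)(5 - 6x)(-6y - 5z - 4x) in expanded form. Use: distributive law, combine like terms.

90yz + 75z² + 330xz - 108xyz - 90xz² - 72x²z - 270y - 225z - 180x + 324xy + 216x²

(-3z + 9)(5 - 6x)(-6y - 5z - 4x)
= (-15z + 18xz + 45 - 54x)(-6y - 5z - 4x)    [distributive law]
= 90yz + 75z² + 60xz - 108xyz - 90xz² - 72x²z - 270y - 225z - 180x + 324xy + 270xz + 216x²    [distributive law]
= 90yz + 75z² + 330xz - 108xyz - 90xz² - 72x²z - 270y - 225z - 180x + 324xy + 216x²    [combine like terms]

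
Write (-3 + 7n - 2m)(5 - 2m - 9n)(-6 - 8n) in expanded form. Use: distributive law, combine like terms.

90 - 252n + 24m + 8mn - 118n² - 32mn² + 504n³ - 24m² - 32m²n

(-3 + 7n - 2m)(5 - 2m - 9n)(-6 - 8n)
= (-15 + 6m + 27n + 35n - 14mn - 63n² - 10m + 4m² + 18mn)(-6 - 8n)    [distributive law]
= (-15 - 4m + 62n + 4mn - 63n² + 4m²)(-6 - 8n)    [combine like terms]
= 90 + 120n + 24m + 32mn - 372n - 496n² - 24mn - 32mn² + 378n² + 504n³ - 24m² - 32m²n    [distributive law]
= 90 - 252n + 24m + 8mn - 118n² - 32mn² + 504n³ - 24m² - 32m²n    [combine like terms]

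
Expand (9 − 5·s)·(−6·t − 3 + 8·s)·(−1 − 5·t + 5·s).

189·t + 270·t^2 − 735·s·t + 27 − 222·s + 475·s^2 − 150·s·t^2 + 350·s^2·t − 200·s^3

(9 − 5·s)·(−6·t − 3 + 8·s)·(−1 − 5·t + 5·s)
= (−54·t − 27 + 72·s + 30·s·t + 15·s − 40·s^2)·(−1 − 5·t + 5·s)    [distributive law]
= (−54·t − 27 + 87·s + 30·s·t − 40·s^2)·(−1 − 5·t + 5·s)    [combine like terms]
= 54·t + 270·t^2 − 270·s·t + 27 + 135·t − 135·s − 87·s − 435·s·t + 435·s^2 − 30·s·t − 150·s·t^2 + 150·s^2·t + 40·s^2 + 200·s^2·t − 200·s^3    [distributive law]
= 189·t + 270·t^2 − 735·s·t + 27 − 222·s + 475·s^2 − 150·s·t^2 + 350·s^2·t − 200·s^3    [combine like terms]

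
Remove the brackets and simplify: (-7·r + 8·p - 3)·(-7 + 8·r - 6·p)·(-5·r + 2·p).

-125·r^2 + 240·p·r + 280·r^3 - 642·p·r^2 + 452·p^2·r - 76·p^2 - 96·p^3 - 105·r + 42·p

(-7·r + 8·p - 3)·(-7 + 8·r - 6·p)·(-5·r + 2·p)
= (49·r - 56·r^2 + 42·p·r - 56·p + 64·p·r - 48·p^2 + 21 - 24·r + 18·p)·(-5·r + 2·p)    [distributive law]
= (25·r - 56·r^2 + 106·p·r - 38·p - 48·p^2 + 21)·(-5·r + 2·p)    [combine like terms]
= -125·r^2 + 50·p·r + 280·r^3 - 112·p·r^2 - 530·p·r^2 + 212·p^2·r + 190·p·r - 76·p^2 + 240·p^2·r - 96·p^3 - 105·r + 42·p    [distributive law]
= -125·r^2 + 240·p·r + 280·r^3 - 642·p·r^2 + 452·p^2·r - 76·p^2 - 96·p^3 - 105·r + 42·p    [combine like terms]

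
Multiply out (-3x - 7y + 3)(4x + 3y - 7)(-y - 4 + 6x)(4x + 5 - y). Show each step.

(-3x - 7y + 3)(4x + 3y - 7)(-y - 4 + 6x)(4x + 5 - y)
= (-12x^2 - 9xy + 21x - 28xy - 21y^2 + 49y + 12x + 9y - 21)(-y - 4 + 6x)(4x + 5 - y)    [distributive law]
= (-12x^2 - 37xy + 33x - 21y^2 + 58y - 21)(-y - 4 + 6x)(4x + 5 - y)    [combine like terms]
= (12x^2y + 48x^2 - 72x^3 + 37xy^2 + 148xy - 222x^2y - 33xy - 132x + 198x^2 + 21y^3 + 84y^2 - 126xy^2 - 58y^2 - 232y + 348xy + 21y + 84 - 126x)(4x + 5 - y)    [distributive law]
= (-210x^2y + 246x^2 - 72x^3 - 89xy^2 + 463xy - 258x + 21y^3 + 26y^2 - 211y + 84)(4x + 5 - y)    [combine like terms]
= -840x^3y - 1050x^2y + 210x^2y^2 + 984x^3 + 1230x^2 - 246x^2y - 288x^4 - 360x^3 + 72x^3y - 356x^2y^2 - 445xy^2 + 89xy^3 + 1852x^2y + 2315xy - 463xy^2 - 1032x^2 - 1290x + 258xy + 84xy^3 + 105y^3 - 21y^4 + 104xy^2 + 130y^2 - 26y^3 - 844xy - 1055y + 211y^2 + 336x + 420 - 84y    [distributive law]
= -768x^3y + 556x^2y - 146x^2y^2 + 624x^3 + 198x^2 - 288x^4 - 804xy^2 + 173xy^3 + 1729xy - 954x + 79y^3 - 21y^4 + 341y^2 - 1139y + 420    [combine like terms]

-768x^3y + 556x^2y - 146x^2y^2 + 624x^3 + 198x^2 - 288x^4 - 804xy^2 + 173xy^3 + 1729xy - 954x + 79y^3 - 21y^4 + 341y^2 - 1139y + 420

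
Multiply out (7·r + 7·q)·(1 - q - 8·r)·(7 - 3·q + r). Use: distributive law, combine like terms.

(7·r + 7·q)·(1 - q - 8·r)·(7 - 3·q + r)
= (7·r - 7·q·r - 56·r^2 + 7·q - 7·q^2 - 56·q·r)·(7 - 3·q + r)    [distributive law]
= (7·r - 63·q·r - 56·r^2 + 7·q - 7·q^2)·(7 - 3·q + r)    [combine like terms]
= 49·r - 21·q·r + 7·r^2 - 441·q·r + 189·q^2·r - 63·q·r^2 - 392·r^2 + 168·q·r^2 - 56·r^3 + 49·q - 21·q^2 + 7·q·r - 49·q^2 + 21·q^3 - 7·q^2·r    [distributive law]
= 49·r - 455·q·r - 385·r^2 + 182·q^2·r + 105·q·r^2 - 56·r^3 + 49·q - 70·q^2 + 21·q^3    [combine like terms]

49·r - 455·q·r - 385·r^2 + 182·q^2·r + 105·q·r^2 - 56·r^3 + 49·q - 70·q^2 + 21·q^3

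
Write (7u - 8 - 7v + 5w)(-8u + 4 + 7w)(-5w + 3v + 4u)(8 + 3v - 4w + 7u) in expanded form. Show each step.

-3172u²w - 2419u²vw - 599u²w² + 3108u³w + 2700u²v + 1344u²v² - 280u³v + 784u³ - 1568u⁴ - 3200uw - 5836uvw + 4436uw² + 256uv + 1248uv² + 2048u² + 4531uvw² - 1605uw³ - 3048uv²w + 1280w + 1120vw + 800w² - 768v - 960v² - 1024u + 3212vw² - 2120w³ - 744v²w + 504uv³ - 252v³ + 1638v²w² - 1925vw³ - 441v³w + 700w⁴

(7u - 8 - 7v + 5w)(-8u + 4 + 7w)(-5w + 3v + 4u)(8 + 3v - 4w + 7u)
= (-56u² + 28u + 49uw + 64u - 32 - 56w + 56uv - 28v - 49vw - 40uw + 20w + 35w²)(-5w + 3v + 4u)(8 + 3v - 4w + 7u)    [distributive law]
= (-56u² + 92u + 9uw - 32 - 36w + 56uv - 28v - 49vw + 35w²)(-5w + 3v + 4u)(8 + 3v - 4w + 7u)    [combine like terms]
= (280u²w - 168u²v - 224u³ - 460uw + 276uv + 368u² - 45uw² + 27uvw + 36u²w + 160w - 96v - 128u + 180w² - 108vw - 144uw - 280uvw + 168uv² + 224u²v + 140vw - 84v² - 112uv + 245vw² - 147v²w - 196uvw - 175w³ + 105vw² + 140uw²)(8 + 3v - 4w + 7u)    [distributive law]
= (316u²w + 56u²v - 224u³ - 604uw + 164uv + 368u² + 95uw² - 449uvw + 160w - 96v - 128u + 180w² + 32vw + 168uv² - 84v² + 350vw² - 147v²w - 175w³)(8 + 3v - 4w + 7u)    [combine like terms]
= 2528u²w + 948u²vw - 1264u²w² + 2212u³w + 448u²v + 168u²v² - 224u²vw + 392u³v - 1792u³ - 672u³v + 896u³w - 1568u⁴ - 4832uw - 1812uvw + 2416uw² - 4228u²w + 1312uv + 492uv² - 656uvw + 1148u²v + 2944u² + 1104u²v - 1472u²w + 2576u³ + 760uw² + 285uvw² - 380uw³ + 665u²w² - 3592uvw - 1347uv²w + 1796uvw² - 3143u²vw + 1280w + 480vw - 640w² + 1120uw - 768v - 288v² + 384vw - 672uv - 1024u - 384uv + 512uw - 896u² + 1440w² + 540vw² - 720w³ + 1260uw² + 256vw + 96v²w - 128vw² + 224uvw + 1344uv² + 504uv³ - 672uv²w + 1176u²v² - 672v² - 252v³ + 336v²w - 588uv² + 2800vw² + 1050v²w² - 1400vw³ + 2450uvw² - 1176v²w - 441v³w + 588v²w² - 1029uv²w - 1400w³ - 525vw³ + 700w⁴ - 1225uw³    [distributive law]
= -3172u²w - 2419u²vw - 599u²w² + 3108u³w + 2700u²v + 1344u²v² - 280u³v + 784u³ - 1568u⁴ - 3200uw - 5836uvw + 4436uw² + 256uv + 1248uv² + 2048u² + 4531uvw² - 1605uw³ - 3048uv²w + 1280w + 1120vw + 800w² - 768v - 960v² - 1024u + 3212vw² - 2120w³ - 744v²w + 504uv³ - 252v³ + 1638v²w² - 1925vw³ - 441v³w + 700w⁴    [combine like terms]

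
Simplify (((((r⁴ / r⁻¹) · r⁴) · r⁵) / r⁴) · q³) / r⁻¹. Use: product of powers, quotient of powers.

(((((r⁴ / r⁻¹) · r⁴) · r⁵) / r⁴) · q³) / r⁻¹
= ((((r⁵ · r⁴) · r⁵) / r⁴) · q³) / r⁻¹    [quotient of powers]
= (((r⁹ · r⁵) / r⁴) · q³) / r⁻¹    [product of powers]
= ((r¹⁴ / r⁴) · q³) / r⁻¹    [product of powers]
= (r¹⁰ · q³) / r⁻¹    [quotient of powers]
= q³·r¹¹    [quotient of powers]

q³·r¹¹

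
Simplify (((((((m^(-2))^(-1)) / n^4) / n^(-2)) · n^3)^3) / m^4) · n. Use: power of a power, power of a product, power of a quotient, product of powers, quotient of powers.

(((((((m^(-2))^(-1)) / n^4) / n^(-2)) · n^3)^3) / m^4) · n
= (((((((m^(-2))^(-1)) / n^4) / n^(-2))^3) · ((n^3)^3)) / m^4) · n    [power of a product]
= (((((((m^(-2))^(-1)) / n^4)^3) / ((n^(-2))^3)) · ((n^3)^3)) / m^4) · n    [power of a quotient]
= (((((((m^(-2))^(-1))^3) / ((n^4)^3)) / ((n^(-2))^3)) · ((n^3)^3)) / m^4) · n    [power of a quotient]
= ((((((m^(-2))^(-3)) / ((n^4)^3)) / ((n^(-2))^3)) · ((n^3)^3)) / m^4) · n    [power of a power]
= ((((m^6 / ((n^4)^3)) / ((n^(-2))^3)) · ((n^3)^3)) / m^4) · n    [power of a power]
= ((((m^6 / n^12) / ((n^(-2))^3)) · ((n^3)^3)) / m^4) · n    [power of a power]
= ((((m^6 / n^12) / n^(-6)) · ((n^3)^3)) / m^4) · n    [power of a power]
= ((((m^6 / n^12) / n^(-6)) · n^9) / m^4) · n    [power of a power]
= m^2n^4    [quotient of powers; product of powers]

m^2n^4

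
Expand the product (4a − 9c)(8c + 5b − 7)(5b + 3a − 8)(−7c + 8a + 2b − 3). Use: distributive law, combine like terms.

(4a − 9c)(8c + 5b − 7)(5b + 3a − 8)(−7c + 8a + 2b − 3)
= (32ac + 20ab − 28a − 72c^2 − 45bc + 63c)(5b + 3a − 8)(−7c + 8a + 2b − 3)    [distributive law]
= (160abc + 96a^2c − 256ac + 100ab^2 + 60a^2b − 160ab − 140ab − 84a^2 + 224a − 360bc^2 − 216ac^2 + 576c^2 − 225b^2c − 135abc + 360bc + 315bc + 189ac − 504c)(−7c + 8a + 2b − 3)    [distributive law]
= (25abc + 96a^2c − 67ac + 100ab^2 + 60a^2b − 300ab − 84a^2 + 224a − 360bc^2 − 216ac^2 + 576c^2 − 225b^2c + 675bc − 504c)(−7c + 8a + 2b − 3)    [combine like terms]
= −175abc^2 + 200a^2bc + 50ab^2c − 75abc − 672a^2c^2 + 768a^3c + 192a^2bc − 288a^2c + 469ac^2 − 536a^2c − 134abc + 201ac − 700ab^2c + 800a^2b^2 + 200ab^3 − 300ab^2 − 420a^2bc + 480a^3b + 120a^2b^2 − 180a^2b + 2100abc − 2400a^2b − 600ab^2 + 900ab + 588a^2c − 672a^3 − 168a^2b + 252a^2 − 1568ac + 1792a^2 + 448ab − 672a + 2520bc^3 − 2880abc^2 − 720b^2c^2 + 1080bc^2 + 1512ac^3 − 1728a^2c^2 − 432abc^2 + 648ac^2 − 4032c^3 + 4608ac^2 + 1152bc^2 − 1728c^2 + 1575b^2c^2 − 1800ab^2c − 450b^3c + 675b^2c − 4725bc^2 + 5400abc + 1350b^2c − 2025bc + 3528c^2 − 4032ac − 1008bc + 1512c    [distributive law]
= −3487abc^2 − 28a^2bc − 2450ab^2c + 7291abc − 2400a^2c^2 + 768a^3c − 236a^2c + 5725ac^2 − 5399ac + 920a^2b^2 + 200ab^3 − 900ab^2 + 480a^3b − 2748a^2b + 1348ab − 672a^3 + 2044a^2 − 672a + 2520bc^3 + 855b^2c^2 − 2493bc^2 + 1512ac^3 − 4032c^3 + 1800c^2 − 450b^3c + 2025b^2c − 3033bc + 1512c    [combine like terms]

−3487abc^2 − 28a^2bc − 2450ab^2c + 7291abc − 2400a^2c^2 + 768a^3c − 236a^2c + 5725ac^2 − 5399ac + 920a^2b^2 + 200ab^3 − 900ab^2 + 480a^3b − 2748a^2b + 1348ab − 672a^3 + 2044a^2 − 672a + 2520bc^3 + 855b^2c^2 − 2493bc^2 + 1512ac^3 − 4032c^3 + 1800c^2 − 450b^3c + 2025b^2c − 3033bc + 1512c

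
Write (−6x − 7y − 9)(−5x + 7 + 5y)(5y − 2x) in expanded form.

140x^2y − 60x^3 + 203xy − 6x^2 + 95xy^2 − 470y^2 − 175y^3 − 315y + 126x

(−6x − 7y − 9)(−5x + 7 + 5y)(5y − 2x)
= (30x^2 − 42x − 30xy + 35xy − 49y − 35y^2 + 45x − 63 − 45y)(5y − 2x)    [distributive law]
= (30x^2 + 3x + 5xy − 94y − 35y^2 − 63)(5y − 2x)    [combine like terms]
= 150x^2y − 60x^3 + 15xy − 6x^2 + 25xy^2 − 10x^2y − 470y^2 + 188xy − 175y^3 + 70xy^2 − 315y + 126x    [distributive law]
= 140x^2y − 60x^3 + 203xy − 6x^2 + 95xy^2 − 470y^2 − 175y^3 − 315y + 126x    [combine like terms]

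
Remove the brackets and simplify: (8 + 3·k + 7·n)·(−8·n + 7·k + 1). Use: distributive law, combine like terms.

(8 + 3·k + 7·n)·(−8·n + 7·k + 1)
= −64·n + 56·k + 8 − 24·k·n + 21·k^2 + 3·k − 56·n^2 + 49·k·n + 7·n    [distributive law]
= −57·n + 59·k + 8 + 25·k·n + 21·k^2 − 56·n^2    [combine like terms]

−57·n + 59·k + 8 + 25·k·n + 21·k^2 − 56·n^2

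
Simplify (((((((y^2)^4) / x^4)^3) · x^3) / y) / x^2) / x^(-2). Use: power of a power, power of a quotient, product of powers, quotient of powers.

(((((((y^2)^4) / x^4)^3) · x^3) / y) / x^2) / x^(-2)
= (((((((y^2)^4)^3) / ((x^4)^3)) · x^3) / y) / x^2) / x^(-2)    [power of a quotient]
= ((((((y^2)^12) / ((x^4)^3)) · x^3) / y) / x^2) / x^(-2)    [power of a power]
= ((((y^24 / ((x^4)^3)) · x^3) / y) / x^2) / x^(-2)    [power of a power]
= ((((y^24 / x^12) · x^3) / y) / x^2) / x^(-2)    [power of a power]
= x^(-9)y^23    [quotient of powers; product of powers]

x^(-9)y^23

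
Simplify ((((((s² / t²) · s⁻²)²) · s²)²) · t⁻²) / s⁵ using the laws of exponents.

((((((s² / t²) · s⁻²)²) · s²)²) · t⁻²) / s⁵
= ((((((s² / t²) · s⁻²)²)²) · ((s²)²)) · t⁻²) / s⁵    [power of a product]
= (((((s² / t²) · s⁻²)⁴) · ((s²)²)) · t⁻²) / s⁵    [power of a power]
= (((((s² / t²)⁴) · ((s⁻²)⁴)) · ((s²)²)) · t⁻²) / s⁵    [power of a product]
= ((((((s²)⁴) / ((t²)⁴)) · ((s⁻²)⁴)) · ((s²)²)) · t⁻²) / s⁵    [power of a quotient]
= ((((s⁸ / ((t²)⁴)) · ((s⁻²)⁴)) · ((s²)²)) · t⁻²) / s⁵    [power of a power]
= ((((s⁸ / t⁸) · ((s⁻²)⁴)) · ((s²)²)) · t⁻²) / s⁵    [power of a power]
= ((((s⁸ / t⁸) · s⁻⁸) · ((s²)²)) · t⁻²) / s⁵    [power of a power]
= ((((s⁸ / t⁸) · s⁻⁸) · s⁴) · t⁻²) / s⁵    [power of a power]
= s⁻¹t⁻¹⁰    [quotient of powers; product of powers]

s⁻¹t⁻¹⁰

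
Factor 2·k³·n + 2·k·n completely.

2·k·n(k² + 1)

2·k³·n + 2·k·n
= 2(k³·n + k·n)    [factor out 2]
= 2·k·n(k² + 1)    [factor out k·n]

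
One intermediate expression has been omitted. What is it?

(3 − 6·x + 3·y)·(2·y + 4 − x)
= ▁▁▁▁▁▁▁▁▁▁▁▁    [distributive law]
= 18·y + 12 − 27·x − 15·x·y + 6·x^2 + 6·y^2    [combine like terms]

By distributive law:

6·y + 12 − 3·x − 12·x·y − 24·x + 6·x^2 + 6·y^2 + 12·y − 3·x·y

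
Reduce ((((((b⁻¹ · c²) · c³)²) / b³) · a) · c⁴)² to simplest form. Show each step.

((((((b⁻¹ · c²) · c³)²) / b³) · a) · c⁴)²
= ((((((b⁻¹ · c²) · c³)²) / b³) · a)²) · ((c⁴)²)    [power of a product]
= ((((((b⁻¹ · c²) · c³)²) / b³)²) · (a²)) · ((c⁴)²)    [power of a product]
= ((((((b⁻¹ · c²) · c³)²)²) / ((b³)²)) · (a²)) · ((c⁴)²)    [power of a quotient]
= (((((b⁻¹ · c²) · c³)⁴) / ((b³)²)) · (a²)) · ((c⁴)²)    [power of a power]
= (((((b⁻¹ · c²)⁴) · ((c³)⁴)) / ((b³)²)) · (a²)) · ((c⁴)²)    [power of a product]
= ((((((b⁻¹)⁴) · ((c²)⁴)) · ((c³)⁴)) / ((b³)²)) · (a²)) · ((c⁴)²)    [power of a product]
= ((((b⁻⁴ · ((c²)⁴)) · ((c³)⁴)) / ((b³)²)) · (a²)) · ((c⁴)²)    [power of a power]
= ((((b⁻⁴ · c⁸) · ((c³)⁴)) / ((b³)²)) · (a²)) · ((c⁴)²)    [power of a power]
= ((((b⁻⁴ · c⁸) · c¹²) / ((b³)²)) · (a²)) · ((c⁴)²)    [power of a power]
= ((((b⁻⁴ · c⁸) · c¹²) / b⁶) · (a²)) · ((c⁴)²)    [power of a power]
= ((((b⁻⁴ · c⁸) · c¹²) / b⁶) · a²) · c⁸    [power of a power]
= a²·b⁻¹⁰·c²⁸    [quotient of powers; product of powers]

a²·b⁻¹⁰·c²⁸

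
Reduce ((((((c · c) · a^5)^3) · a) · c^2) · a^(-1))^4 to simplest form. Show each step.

((((((c · c) · a^5)^3) · a) · c^2) · a^(-1))^4
= ((((((c · c) · a^5)^3) · a) · c^2)^4) · ((a^(-1))^4)    [power of a product]
= ((((((c · c) · a^5)^3) · a)^4) · ((c^2)^4)) · ((a^(-1))^4)    [power of a product]
= ((((((c · c) · a^5)^3)^4) · (a^4)) · ((c^2)^4)) · ((a^(-1))^4)    [power of a product]
= (((((c · c) · a^5)^12) · (a^4)) · ((c^2)^4)) · ((a^(-1))^4)    [power of a power]
= (((((c · c)^12) · ((a^5)^12)) · (a^4)) · ((c^2)^4)) · ((a^(-1))^4)    [power of a product]
= (((((c^12) · (c^12)) · ((a^5)^12)) · (a^4)) · ((c^2)^4)) · ((a^(-1))^4)    [power of a product]
= (((c^24 · ((a^5)^12)) · (a^4)) · ((c^2)^4)) · ((a^(-1))^4)    [product of powers]
= (((c^24 · a^60) · (a^4)) · ((c^2)^4)) · ((a^(-1))^4)    [power of a power]
= (((c^24 · a^60) · a^4) · c^8) · ((a^(-1))^4)    [power of a power]
= (((c^24 · a^60) · a^4) · c^8) · a^(-4)    [power of a power]
= a^60c^32    [product of powers]

a^60c^32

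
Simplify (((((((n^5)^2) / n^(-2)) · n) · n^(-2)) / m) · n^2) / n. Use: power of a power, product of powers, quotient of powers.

m^(-1)n^12

(((((((n^5)^2) / n^(-2)) · n) · n^(-2)) / m) · n^2) / n
= (((((n^10 / n^(-2)) · n) · n^(-2)) / m) · n^2) / n    [power of a power]
= ((((n^12 · n) · n^(-2)) / m) · n^2) / n    [quotient of powers]
= (((n^13 · n^(-2)) / m) · n^2) / n    [product of powers]
= ((n^11 / m) · n^2) / n    [product of powers]
= m^(-1)n^12    [quotient of powers; product of powers]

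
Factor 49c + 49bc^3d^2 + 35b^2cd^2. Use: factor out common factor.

49c + 49bc^3d^2 + 35b^2cd^2
= 7(7c + 7bc^3d^2 + 5b^2cd^2)    [factor out 7]
= 7c(7 + 7bc^2d^2 + 5b^2d^2)    [factor out c]

7c(7 + 7bc^2d^2 + 5b^2d^2)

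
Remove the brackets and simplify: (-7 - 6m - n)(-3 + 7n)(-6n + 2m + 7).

-448n + 168m + 147 + 227n^2 - 494mn + 36m^2 + 238mn^2 - 84m^2n + 42n^3

(-7 - 6m - n)(-3 + 7n)(-6n + 2m + 7)
= (21 - 49n + 18m - 42mn + 3n - 7n^2)(-6n + 2m + 7)    [distributive law]
= (21 - 46n + 18m - 42mn - 7n^2)(-6n + 2m + 7)    [combine like terms]
= -126n + 42m + 147 + 276n^2 - 92mn - 322n - 108mn + 36m^2 + 126m + 252mn^2 - 84m^2n - 294mn + 42n^3 - 14mn^2 - 49n^2    [distributive law]
= -448n + 168m + 147 + 227n^2 - 494mn + 36m^2 + 238mn^2 - 84m^2n + 42n^3    [combine like terms]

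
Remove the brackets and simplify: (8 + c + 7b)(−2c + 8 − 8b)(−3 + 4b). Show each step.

(8 + c + 7b)(−2c + 8 − 8b)(−3 + 4b)
= (−16c + 64 − 64b − 2c^2 + 8c − 8bc − 14bc + 56b − 56b^2)(−3 + 4b)    [distributive law]
= (−8c + 64 − 8b − 2c^2 − 22bc − 56b^2)(−3 + 4b)    [combine like terms]
= 24c − 32bc − 192 + 256b + 24b − 32b^2 + 6c^2 − 8bc^2 + 66bc − 88b^2c + 168b^2 − 224b^3    [distributive law]
= 24c + 34bc − 192 + 280b + 136b^2 + 6c^2 − 8bc^2 − 88b^2c − 224b^3    [combine like terms]

24c + 34bc − 192 + 280b + 136b^2 + 6c^2 − 8bc^2 − 88b^2c − 224b^3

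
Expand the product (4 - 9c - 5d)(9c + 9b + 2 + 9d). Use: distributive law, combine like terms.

(4 - 9c - 5d)(9c + 9b + 2 + 9d)
= 36c + 36b + 8 + 36d - 81c² - 81bc - 18c - 81cd - 45cd - 45bd - 10d - 45d²    [distributive law]
= 18c + 36b + 8 + 26d - 81c² - 81bc - 126cd - 45bd - 45d²    [combine like terms]

18c + 36b + 8 + 26d - 81c² - 81bc - 126cd - 45bd - 45d²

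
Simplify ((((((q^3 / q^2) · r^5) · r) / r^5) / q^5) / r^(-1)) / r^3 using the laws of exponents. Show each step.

((((((q^3 / q^2) · r^5) · r) / r^5) / q^5) / r^(-1)) / r^3
= (((((q · r^5) · r) / r^5) / q^5) / r^(-1)) / r^3    [quotient of powers]
= q^(-4)·r^(-1)    [quotient of powers; product of powers]

q^(-4)·r^(-1)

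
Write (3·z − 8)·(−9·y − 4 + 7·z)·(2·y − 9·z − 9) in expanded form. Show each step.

(3·z − 8)·(−9·y − 4 + 7·z)·(2·y − 9·z − 9)
= (−27·y·z − 12·z + 21·z^2 + 72·y + 32 − 56·z)·(2·y − 9·z − 9)    [distributive law]
= (−27·y·z − 68·z + 21·z^2 + 72·y + 32)·(2·y − 9·z − 9)    [combine like terms]
= −54·y^2·z + 243·y·z^2 + 243·y·z − 136·y·z + 612·z^2 + 612·z + 42·y·z^2 − 189·z^3 − 189·z^2 + 144·y^2 − 648·y·z − 648·y + 64·y − 288·z − 288    [distributive law]
= −54·y^2·z + 285·y·z^2 − 541·y·z + 423·z^2 + 324·z − 189·z^3 + 144·y^2 − 584·y − 288    [combine like terms]

−54·y^2·z + 285·y·z^2 − 541·y·z + 423·z^2 + 324·z − 189·z^3 + 144·y^2 − 584·y − 288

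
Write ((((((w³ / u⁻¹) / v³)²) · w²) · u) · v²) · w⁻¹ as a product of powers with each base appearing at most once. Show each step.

((((((w³ / u⁻¹) / v³)²) · w²) · u) · v²) · w⁻¹
= ((((((w³ / u⁻¹)²) / ((v³)²)) · w²) · u) · v²) · w⁻¹    [power of a quotient]
= (((((((w³)²) / ((u⁻¹)²)) / ((v³)²)) · w²) · u) · v²) · w⁻¹    [power of a quotient]
= (((((w⁶ / ((u⁻¹)²)) / ((v³)²)) · w²) · u) · v²) · w⁻¹    [power of a power]
= (((((w⁶ / u⁻²) / ((v³)²)) · w²) · u) · v²) · w⁻¹    [power of a power]
= (((((w⁶ / u⁻²) / v⁶) · w²) · u) · v²) · w⁻¹    [power of a power]
= u³v⁻⁴w⁷    [quotient of powers; product of powers]

u³v⁻⁴w⁷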